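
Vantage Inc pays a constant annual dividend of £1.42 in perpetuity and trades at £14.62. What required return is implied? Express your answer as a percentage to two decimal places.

P = C/r ⇒ r = C/P = £1.42/£14.62 = 0.097127

9.71%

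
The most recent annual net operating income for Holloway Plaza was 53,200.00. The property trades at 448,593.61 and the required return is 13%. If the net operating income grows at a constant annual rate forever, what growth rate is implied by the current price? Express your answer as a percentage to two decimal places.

1.02%

P = D₀(1+g)/(r−g) ⇒ P(r−g) = D₀(1+g) ⇒ g(P+D₀) = P·r − D₀
g = (P·r − D₀)/(P + D₀) = (448,593.61×0.13 − 53,200.00) / (448,593.61 + 53,200.00) = 0.010198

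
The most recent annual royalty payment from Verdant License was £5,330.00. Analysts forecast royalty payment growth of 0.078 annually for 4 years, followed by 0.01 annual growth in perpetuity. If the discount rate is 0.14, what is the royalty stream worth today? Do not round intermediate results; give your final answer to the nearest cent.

£51684.77

D_1 = 5745.74000
D_2 = 6193.90772
D_3 = 6677.03252
D_4 = 7197.84106
Terminal value at year 4: TV = D_4×(1+g_2)/(r−g_2) = 7269.81947/0.13 = 55921.68823
P_0 = D_1/(1+r)^1 + D_2/(1+r)^2 + D_3/(1+r)^3 + D_4/(1+r)^4 + TV/(1+r)^4
    = 5040.12281 + 4766.01086 + 4506.80677 + 4261.69973 + 33110.12868 = 51684.76884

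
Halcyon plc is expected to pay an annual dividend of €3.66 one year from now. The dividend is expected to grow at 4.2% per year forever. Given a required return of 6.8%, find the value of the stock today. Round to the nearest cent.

Growing perpetuity: P = D₁ / (r − g) = €3.6600 / (0.068 − 0.042) = €140.77

€140.77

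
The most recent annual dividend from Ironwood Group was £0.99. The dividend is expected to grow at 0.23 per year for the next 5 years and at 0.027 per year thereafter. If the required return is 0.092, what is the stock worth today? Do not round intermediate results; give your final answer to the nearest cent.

£35.53

D_1 = 1.21770
D_2 = 1.49777
D_3 = 1.84226
D_4 = 2.26598
D_5 = 2.78715
Terminal value at year 5: TV = D_5×(1+g_2)/(r−g_2) = 2.86241/0.065 = 44.03701
P_0 = D_1/(1+r)^1 + D_2/(1+r)^2 + D_3/(1+r)^3 + D_4/(1+r)^4 + D_5/(1+r)^5 + TV/(1+r)^5
    = 1.11511 + 1.25603 + 1.41476 + 1.59355 + 1.79493 + 28.35990 = 35.53427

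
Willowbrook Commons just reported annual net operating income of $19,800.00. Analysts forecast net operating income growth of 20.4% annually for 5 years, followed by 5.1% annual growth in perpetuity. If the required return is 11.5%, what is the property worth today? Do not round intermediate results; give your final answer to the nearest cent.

D_1 = 23839.20000
D_2 = 28702.39680
D_3 = 34557.68575
D_4 = 41607.45364
D_5 = 50095.37418
Terminal value at year 5: TV = D_5×(1+g_2)/(r−g_2) = 52650.23827/0.064 = 822659.97290
P_0 = D_1/(1+r)^1 + D_2/(1+r)^2 + D_3/(1+r)^3 + D_4/(1+r)^4 + D_5/(1+r)^5 + TV/(1+r)^5
    = 21380.44843 + 23087.04925 + 24929.87201 + 26919.79005 + 29068.54459 + 477360.00567 = 602745.70999

$602745.71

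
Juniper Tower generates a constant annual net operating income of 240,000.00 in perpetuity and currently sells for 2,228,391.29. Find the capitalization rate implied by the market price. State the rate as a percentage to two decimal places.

10.77%

P = C/r ⇒ r = C/P = 240,000.00/2,228,391.29 = 0.107701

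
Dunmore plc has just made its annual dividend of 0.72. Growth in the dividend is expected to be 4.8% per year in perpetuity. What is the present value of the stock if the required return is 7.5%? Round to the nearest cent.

D₁ = D₀ × (1 + g) = 0.72 × 1.048 = 0.7546
Growing perpetuity: P = D₁ / (r − g) = 0.7546 / (0.075 − 0.048) = 27.95

27.95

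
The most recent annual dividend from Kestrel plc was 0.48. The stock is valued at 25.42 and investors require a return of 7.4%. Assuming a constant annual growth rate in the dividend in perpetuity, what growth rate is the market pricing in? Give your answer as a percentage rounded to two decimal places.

P = D₀(1+g)/(r−g) ⇒ P(r−g) = D₀(1+g) ⇒ g(P+D₀) = P·r − D₀
g = (P·r − D₀)/(P + D₀) = (25.42×0.074 − 0.48) / (25.42 + 0.48) = 0.054096

5.41%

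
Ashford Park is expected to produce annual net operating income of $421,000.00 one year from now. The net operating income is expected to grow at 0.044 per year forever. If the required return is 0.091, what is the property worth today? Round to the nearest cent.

$8957446.81

Growing perpetuity: P = D₁ / (r − g) = $421,000.0000 / (0.091 − 0.044) = $8,957,446.81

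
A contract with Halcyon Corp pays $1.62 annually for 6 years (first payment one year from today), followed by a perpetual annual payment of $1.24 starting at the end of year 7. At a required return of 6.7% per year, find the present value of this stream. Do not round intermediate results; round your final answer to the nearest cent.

$20.34

PV of 6-year annuity: $1.62 × [1 − (1+0.067)^−6] / 0.067 = 7.79383
Perpetuity value at year 6: $1.24 / 0.067 = 18.50746
PV of perpetuity: 18.50746 / (1+0.067)^6 = 12.54181
Total PV = 7.79383 + 12.54181 = 20.33565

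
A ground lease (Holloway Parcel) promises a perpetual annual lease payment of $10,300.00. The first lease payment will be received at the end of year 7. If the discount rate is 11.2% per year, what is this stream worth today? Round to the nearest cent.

$48639.65

Value at end of year 6: C / r = $10,300.00 / 0.112 = $91,964.2857
Discount to today: PV = $91,964.2857 / (1 + 0.112)^6 = $91,964.2857 / 1.890727 = $48,639.65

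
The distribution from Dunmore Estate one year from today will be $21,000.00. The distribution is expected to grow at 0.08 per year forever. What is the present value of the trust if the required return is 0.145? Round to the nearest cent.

$323076.92

Growing perpetuity: P = D₁ / (r − g) = $21,000.0000 / (0.145 − 0.08) = $323,076.92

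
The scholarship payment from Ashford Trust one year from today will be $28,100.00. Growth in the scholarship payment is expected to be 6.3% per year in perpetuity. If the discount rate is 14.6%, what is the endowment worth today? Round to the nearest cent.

$338554.22

Growing perpetuity: P = D₁ / (r − g) = $28,100.0000 / (0.146 − 0.063) = $338,554.22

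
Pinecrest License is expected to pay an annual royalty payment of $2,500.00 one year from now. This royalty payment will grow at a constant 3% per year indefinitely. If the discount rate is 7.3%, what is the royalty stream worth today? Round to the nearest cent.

Growing perpetuity: P = D₁ / (r − g) = $2,500.0000 / (0.073 − 0.03) = $58,139.53

$58139.53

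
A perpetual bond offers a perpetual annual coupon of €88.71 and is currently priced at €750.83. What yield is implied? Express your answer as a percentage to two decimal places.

P = C/r ⇒ r = C/P = €88.71/€750.83 = 0.118149

11.81%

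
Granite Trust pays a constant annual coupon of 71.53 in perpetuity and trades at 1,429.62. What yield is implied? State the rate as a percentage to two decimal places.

5.00%

P = C/r ⇒ r = C/P = 71.53/1,429.62 = 0.050034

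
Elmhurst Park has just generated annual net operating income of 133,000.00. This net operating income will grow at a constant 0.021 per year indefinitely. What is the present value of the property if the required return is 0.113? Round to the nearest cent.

1476010.87

D₁ = D₀ × (1 + g) = 133,000.00 × 1.021 = 135,793.0000
Growing perpetuity: P = D₁ / (r − g) = 135,793.0000 / (0.113 − 0.021) = 1,476,010.87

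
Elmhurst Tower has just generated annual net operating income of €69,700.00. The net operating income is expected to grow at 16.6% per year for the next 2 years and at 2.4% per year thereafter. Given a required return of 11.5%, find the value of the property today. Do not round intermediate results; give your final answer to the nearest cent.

D_1 = 81270.20000
D_2 = 94761.05320
Terminal value at year 2: TV = D_2×(1+g_2)/(r−g_2) = 97035.31848/0.091 = 1066322.18106
P_0 = D_1/(1+r)^1 + D_2/(1+r)^2 + TV/(1+r)^2
    = 72888.07175 + 76221.96561 + 857706.51416 = 1006816.55152

€1006816.55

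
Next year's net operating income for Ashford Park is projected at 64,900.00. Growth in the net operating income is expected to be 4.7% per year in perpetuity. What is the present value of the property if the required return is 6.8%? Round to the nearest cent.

3090476.19

Growing perpetuity: P = D₁ / (r − g) = 64,900.0000 / (0.068 − 0.047) = 3,090,476.19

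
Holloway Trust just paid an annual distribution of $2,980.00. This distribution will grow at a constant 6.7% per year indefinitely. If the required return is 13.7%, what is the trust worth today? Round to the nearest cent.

D₁ = D₀ × (1 + g) = $2,980.00 × 1.067 = $3,179.6600
Growing perpetuity: P = D₁ / (r − g) = $3,179.6600 / (0.137 − 0.067) = $45,423.71

$45423.71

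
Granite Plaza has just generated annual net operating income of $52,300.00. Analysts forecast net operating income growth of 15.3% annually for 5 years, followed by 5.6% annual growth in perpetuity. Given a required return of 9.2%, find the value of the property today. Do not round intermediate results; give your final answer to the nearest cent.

D_1 = 60301.90000
D_2 = 69528.09070
D_3 = 80165.88858
D_4 = 92431.26953
D_5 = 106573.25377
Terminal value at year 5: TV = D_5×(1+g_2)/(r−g_2) = 112541.35598/0.036 = 3126148.77718
P_0 = D_1/(1+r)^1 + D_2/(1+r)^2 + D_3/(1+r)^3 + D_4/(1+r)^4 + D_5/(1+r)^5 + TV/(1+r)^5
    = 55221.52015 + 58306.23876 + 61563.27225 + 65002.24625 + 68633.32410 + 2013244.17372 = 2321970.77522

$2321970.78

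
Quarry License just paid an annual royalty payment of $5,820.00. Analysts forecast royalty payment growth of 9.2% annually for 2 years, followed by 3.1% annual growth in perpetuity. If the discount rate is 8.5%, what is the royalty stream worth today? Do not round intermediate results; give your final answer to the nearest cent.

$124310.19

D_1 = 6355.44000
D_2 = 6940.14048
Terminal value at year 2: TV = D_2×(1+g_2)/(r−g_2) = 7155.28483/0.054 = 132505.27472
P_0 = D_1/(1+r)^1 + D_2/(1+r)^2 + TV/(1+r)^2
    = 5857.54839 + 5895.33902 + 112557.30614 = 124310.19355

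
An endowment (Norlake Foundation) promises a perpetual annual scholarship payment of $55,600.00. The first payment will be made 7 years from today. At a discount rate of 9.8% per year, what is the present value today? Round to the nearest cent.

Value at end of year 6: C / r = $55,600.00 / 0.098 = $567,346.9388
Discount to today: PV = $567,346.9388 / (1 + 0.098)^6 = $567,346.9388 / 1.752323 = $323,768.56

$323768.56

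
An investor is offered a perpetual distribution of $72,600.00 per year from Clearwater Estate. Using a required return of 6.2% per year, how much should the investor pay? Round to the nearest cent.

Level perpetuity: PV = C / r = $72,600.00 / 0.062 = $1,170,967.74

$1170967.74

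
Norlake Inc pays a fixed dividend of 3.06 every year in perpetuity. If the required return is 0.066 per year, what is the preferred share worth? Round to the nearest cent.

46.36

Level perpetuity: PV = C / r = 3.06 / 0.066 = 46.36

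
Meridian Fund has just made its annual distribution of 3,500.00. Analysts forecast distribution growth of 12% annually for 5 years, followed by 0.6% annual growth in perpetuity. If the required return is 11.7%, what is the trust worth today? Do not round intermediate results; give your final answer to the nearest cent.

D_1 = 3920.00000
D_2 = 4390.40000
D_3 = 4917.24800
D_4 = 5507.31776
D_5 = 6168.19589
Terminal value at year 5: TV = D_5×(1+g_2)/(r−g_2) = 6205.20507/0.111 = 55902.74835
P_0 = D_1/(1+r)^1 + D_2/(1+r)^2 + D_3/(1+r)^3 + D_4/(1+r)^4 + D_5/(1+r)^5 + TV/(1+r)^5
    = 3509.40018 + 3518.82560 + 3528.27634 + 3537.75247 + 3547.25404 + 32148.98707 = 49790.49571

49790.50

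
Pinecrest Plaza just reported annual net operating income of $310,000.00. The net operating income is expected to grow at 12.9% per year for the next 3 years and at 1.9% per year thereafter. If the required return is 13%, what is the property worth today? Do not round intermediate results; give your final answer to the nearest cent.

$3766662.12

D_1 = 349990.00000
D_2 = 395138.71000
D_3 = 446111.60359
Terminal value at year 3: TV = D_3×(1+g_2)/(r−g_2) = 454587.72406/0.111 = 4095384.90143
P_0 = D_1/(1+r)^1 + D_2/(1+r)^2 + D_3/(1+r)^3 + TV/(1+r)^3
    = 309725.66372 + 309451.57021 + 309177.71926 + 2838307.17052 = 3766662.12371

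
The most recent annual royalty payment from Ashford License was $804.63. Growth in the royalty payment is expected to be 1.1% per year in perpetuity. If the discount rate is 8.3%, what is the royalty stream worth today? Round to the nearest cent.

D₁ = D₀ × (1 + g) = $804.63 × 1.011 = $813.4809
Growing perpetuity: P = D₁ / (r − g) = $813.4809 / (0.083 − 0.011) = $11,298.35

$11298.35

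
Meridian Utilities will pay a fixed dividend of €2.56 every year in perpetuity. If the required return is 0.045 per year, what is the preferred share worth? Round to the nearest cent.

€56.89

Level perpetuity: PV = C / r = €2.56 / 0.045 = €56.89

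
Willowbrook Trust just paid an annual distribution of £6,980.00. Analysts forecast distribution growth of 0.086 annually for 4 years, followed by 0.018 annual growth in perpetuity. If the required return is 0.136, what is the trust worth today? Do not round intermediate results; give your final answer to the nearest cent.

£75275.36

D_1 = 7580.28000
D_2 = 8232.18408
D_3 = 8940.15191
D_4 = 9709.00498
Terminal value at year 4: TV = D_4×(1+g_2)/(r−g_2) = 9883.76706/0.118 = 83760.73784
P_0 = D_1/(1+r)^1 + D_2/(1+r)^2 + D_3/(1+r)^3 + D_4/(1+r)^4 + TV/(1+r)^4
    = 6672.78169 + 6379.08531 + 6098.31571 + 5829.90393 + 50295.27289 = 75275.35953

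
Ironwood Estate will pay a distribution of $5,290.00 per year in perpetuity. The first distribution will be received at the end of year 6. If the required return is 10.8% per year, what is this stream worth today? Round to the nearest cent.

$29331.42

Value at end of year 5: C / r = $5,290.00 / 0.108 = $48,981.4815
Discount to today: PV = $48,981.4815 / (1 + 0.108)^5 = $48,981.4815 / 1.669932 = $29,331.42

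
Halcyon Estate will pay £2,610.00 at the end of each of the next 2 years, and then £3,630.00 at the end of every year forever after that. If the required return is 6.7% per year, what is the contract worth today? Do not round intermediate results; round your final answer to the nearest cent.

£52327.23

PV of 2-year annuity: £2,610.00 × [1 − (1+0.067)^−2] / 0.067 = 4738.62286
Perpetuity value at year 2: £3,630.00 / 0.067 = 54179.10448
PV of perpetuity: 54179.10448 / (1+0.067)^2 = 47588.60602
Total PV = 4738.62286 + 47588.60602 = 52327.22888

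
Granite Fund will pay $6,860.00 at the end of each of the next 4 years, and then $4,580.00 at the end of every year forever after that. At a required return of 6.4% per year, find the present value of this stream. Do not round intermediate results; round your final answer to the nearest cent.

$79391.11

PV of 4-year annuity: $6,860.00 × [1 − (1+0.064)^−4] / 0.064 = 23554.50881
Perpetuity value at year 4: $4,580.00 / 0.064 = 71562.50000
PV of perpetuity: 71562.50000 / (1+0.064)^4 = 55836.60345
Total PV = 23554.50881 + 55836.60345 = 79391.11226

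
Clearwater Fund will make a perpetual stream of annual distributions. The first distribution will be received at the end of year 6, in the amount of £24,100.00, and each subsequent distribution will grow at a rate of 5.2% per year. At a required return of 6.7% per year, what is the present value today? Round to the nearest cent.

£1161725.94

Value at end of year 5: C₁ / (r − g) = £24,100.00 / (0.067 − 0.052) = £1,606,666.6667
Discount to today: PV = £1,606,666.6667 / (1 + 0.067)^5 = £1,606,666.6667 / 1.383000 = £1,161,725.94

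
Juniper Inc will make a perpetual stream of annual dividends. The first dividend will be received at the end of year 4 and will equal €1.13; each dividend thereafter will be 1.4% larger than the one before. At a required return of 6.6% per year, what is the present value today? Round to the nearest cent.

€17.94

Value at end of year 3: C₁ / (r − g) = €1.13 / (0.066 − 0.014) = €21.7308
Discount to today: PV = €21.7308 / (1 + 0.066)^3 = €21.7308 / 1.211355 = €17.94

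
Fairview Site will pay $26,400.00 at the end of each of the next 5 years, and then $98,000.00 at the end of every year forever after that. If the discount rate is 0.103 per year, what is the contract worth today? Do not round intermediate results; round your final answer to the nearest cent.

PV of 5-year annuity: $26,400.00 × [1 − (1+0.103)^−5] / 0.103 = 99314.47988
Perpetuity value at year 5: $98,000.00 / 0.103 = 951456.31068
PV of perpetuity: 951456.31068 / (1+0.103)^5 = 582788.92326
Total PV = 99314.47988 + 582788.92326 = 682103.40314

$682103.40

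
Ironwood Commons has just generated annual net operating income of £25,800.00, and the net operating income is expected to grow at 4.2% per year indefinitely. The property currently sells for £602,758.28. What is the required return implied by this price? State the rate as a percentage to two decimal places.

D₁ = £25,800.00 × 1.042 = £26,883.6000
P = D₁/(r − g) ⇒ r = D₁/P + g = £26,883.6000/£602,758.28 + 0.042 = 0.044601 + 0.042 = 0.086601

8.66%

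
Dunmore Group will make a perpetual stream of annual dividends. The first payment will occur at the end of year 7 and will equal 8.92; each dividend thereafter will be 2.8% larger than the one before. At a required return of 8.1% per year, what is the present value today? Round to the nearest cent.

105.47

Value at end of year 6: C₁ / (r − g) = 8.92 / (0.081 − 0.028) = 168.3019
Discount to today: PV = 168.3019 / (1 + 0.081)^6 = 168.3019 / 1.595711 = 105.47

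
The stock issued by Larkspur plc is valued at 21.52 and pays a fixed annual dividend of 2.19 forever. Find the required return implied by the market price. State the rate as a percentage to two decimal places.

P = C/r ⇒ r = C/P = 2.19/21.52 = 0.101766

10.18%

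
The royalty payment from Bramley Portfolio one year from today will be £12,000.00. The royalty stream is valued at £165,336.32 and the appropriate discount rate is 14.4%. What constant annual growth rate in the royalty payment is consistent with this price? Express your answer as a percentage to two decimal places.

P = D₁/(r−g) ⇒ g = r − D₁/P = 0.144 − £12,000.00/£165,336.32 = 0.071421

7.14%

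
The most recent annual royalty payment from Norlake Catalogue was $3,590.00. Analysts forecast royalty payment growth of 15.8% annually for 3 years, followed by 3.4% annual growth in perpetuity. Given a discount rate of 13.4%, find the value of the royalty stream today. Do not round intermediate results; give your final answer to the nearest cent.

D_1 = 4157.22000
D_2 = 4814.06076
D_3 = 5574.68236
Terminal value at year 3: TV = D_3×(1+g_2)/(r−g_2) = 5764.22156/0.1 = 57642.21560
P_0 = D_1/(1+r)^1 + D_2/(1+r)^2 + D_3/(1+r)^3 + TV/(1+r)^3
    = 3665.97884 + 3743.56569 + 3822.79459 + 39527.69609 = 50760.03521

$50760.04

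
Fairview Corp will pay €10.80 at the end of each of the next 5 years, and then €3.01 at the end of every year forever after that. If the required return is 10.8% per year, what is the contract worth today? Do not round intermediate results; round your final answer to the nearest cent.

PV of 5-year annuity: €10.80 × [1 − (1+0.108)^−5] / 0.108 = 40.11732
Perpetuity value at year 5: €3.01 / 0.108 = 27.87037
PV of perpetuity: 27.87037 / (1+0.108)^5 = 16.68952
Total PV = 40.11732 + 16.68952 = 56.80685

€56.81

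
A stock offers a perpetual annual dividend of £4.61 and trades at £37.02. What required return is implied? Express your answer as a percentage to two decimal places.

P = C/r ⇒ r = C/P = £4.61/£37.02 = 0.124527

12.45%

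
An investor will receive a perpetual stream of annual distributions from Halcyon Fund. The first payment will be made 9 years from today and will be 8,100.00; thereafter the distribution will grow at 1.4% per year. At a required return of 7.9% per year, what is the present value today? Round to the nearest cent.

67826.61

Value at end of year 8: C₁ / (r − g) = 8,100.00 / (0.079 − 0.014) = 124,615.3846
Discount to today: PV = 124,615.3846 / (1 + 0.079)^8 = 124,615.3846 / 1.837264 = 67,826.61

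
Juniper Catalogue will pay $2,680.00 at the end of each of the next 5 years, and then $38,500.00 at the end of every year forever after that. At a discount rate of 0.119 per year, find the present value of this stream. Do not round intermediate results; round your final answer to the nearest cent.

PV of 5-year annuity: $2,680.00 × [1 − (1+0.119)^−5] / 0.119 = 9684.78107
Perpetuity value at year 5: $38,500.00 / 0.119 = 323529.41176
PV of perpetuity: 323529.41176 / (1+0.119)^5 = 184401.02700
Total PV = 9684.78107 + 184401.02700 = 194085.80807

$194085.81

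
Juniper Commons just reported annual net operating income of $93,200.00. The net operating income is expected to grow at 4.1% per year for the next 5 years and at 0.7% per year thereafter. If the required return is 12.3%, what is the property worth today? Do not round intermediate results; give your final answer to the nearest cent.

D_1 = 97021.20000
D_2 = 100999.06920
D_3 = 105140.03104
D_4 = 109450.77231
D_5 = 113938.25397
Terminal value at year 5: TV = D_5×(1+g_2)/(r−g_2) = 114735.82175/0.116 = 989101.91166
P_0 = D_1/(1+r)^1 + D_2/(1+r)^2 + D_3/(1+r)^3 + D_4/(1+r)^4 + D_5/(1+r)^5 + TV/(1+r)^5
    = 86394.65717 + 80086.23162 + 74238.43911 + 68817.64480 + 63792.66985 + 553786.36669 = 927116.00924

$927116.01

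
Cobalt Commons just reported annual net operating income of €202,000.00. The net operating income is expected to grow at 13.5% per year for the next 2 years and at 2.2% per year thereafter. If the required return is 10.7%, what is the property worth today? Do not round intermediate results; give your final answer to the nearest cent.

D_1 = 229270.00000
D_2 = 260221.45000
Terminal value at year 2: TV = D_2×(1+g_2)/(r−g_2) = 265946.32190/0.085 = 3128780.25765
P_0 = D_1/(1+r)^1 + D_2/(1+r)^2 + TV/(1+r)^2
    = 207109.30443 + 212347.84149 + 2553170.51762 = 2972627.66353

€2972627.66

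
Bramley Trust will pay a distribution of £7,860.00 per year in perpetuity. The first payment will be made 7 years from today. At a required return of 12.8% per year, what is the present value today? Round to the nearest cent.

£29809.73

Value at end of year 6: C / r = £7,860.00 / 0.128 = £61,406.2500
Discount to today: PV = £61,406.2500 / (1 + 0.128)^6 = £61,406.2500 / 2.059940 = £29,809.73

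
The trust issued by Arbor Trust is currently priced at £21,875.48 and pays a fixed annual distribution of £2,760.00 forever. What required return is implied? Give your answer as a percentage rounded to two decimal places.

P = C/r ⇒ r = C/P = £2,760.00/£21,875.48 = 0.126169

12.62%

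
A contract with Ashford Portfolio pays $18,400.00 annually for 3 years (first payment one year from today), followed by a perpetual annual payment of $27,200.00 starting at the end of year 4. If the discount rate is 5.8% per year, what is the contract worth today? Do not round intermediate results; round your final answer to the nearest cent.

$445355.70

PV of 3-year annuity: $18,400.00 × [1 − (1+0.058)^−3] / 0.058 = 49365.98314
Perpetuity value at year 3: $27,200.00 / 0.058 = 468965.51724
PV of perpetuity: 468965.51724 / (1+0.058)^3 = 395989.71608
Total PV = 49365.98314 + 395989.71608 = 445355.69922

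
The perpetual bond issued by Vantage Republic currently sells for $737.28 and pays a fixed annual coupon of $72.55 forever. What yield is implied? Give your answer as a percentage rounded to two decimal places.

9.84%

P = C/r ⇒ r = C/P = $72.55/$737.28 = 0.098402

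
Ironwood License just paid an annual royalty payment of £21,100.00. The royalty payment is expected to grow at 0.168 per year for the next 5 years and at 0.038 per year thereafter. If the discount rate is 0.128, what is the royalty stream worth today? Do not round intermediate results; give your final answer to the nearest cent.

£406940.04

D_1 = 24644.80000
D_2 = 28785.12640
D_3 = 33621.02764
D_4 = 39269.36028
D_5 = 45866.61280
Terminal value at year 5: TV = D_5×(1+g_2)/(r−g_2) = 47609.54409/0.09 = 528994.93435
P_0 = D_1/(1+r)^1 + D_2/(1+r)^2 + D_3/(1+r)^3 + D_4/(1+r)^4 + D_5/(1+r)^5 + TV/(1+r)^5
    = 21848.22695 + 22622.98677 + 23425.22034 + 24255.90192 + 25116.04028 + 289671.66460 = 406940.04087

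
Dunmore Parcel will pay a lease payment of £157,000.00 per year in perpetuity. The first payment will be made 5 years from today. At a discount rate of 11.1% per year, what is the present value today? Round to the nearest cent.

Value at end of year 4: C / r = £157,000.00 / 0.111 = £1,414,414.4144
Discount to today: PV = £1,414,414.4144 / (1 + 0.111)^4 = £1,414,414.4144 / 1.523548 = £928,368.59

£928368.59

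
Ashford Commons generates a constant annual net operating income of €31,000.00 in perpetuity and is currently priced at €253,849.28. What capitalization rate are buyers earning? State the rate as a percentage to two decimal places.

12.21%

P = C/r ⇒ r = C/P = €31,000.00/€253,849.28 = 0.122120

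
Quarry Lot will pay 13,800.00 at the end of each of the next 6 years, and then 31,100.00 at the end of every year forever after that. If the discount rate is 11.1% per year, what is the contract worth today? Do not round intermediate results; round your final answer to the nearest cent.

PV of 6-year annuity: 13,800.00 × [1 − (1+0.111)^−6] / 0.111 = 58213.62458
Perpetuity value at year 6: 31,100.00 / 0.111 = 280180.18018
PV of perpetuity: 280180.18018 / (1+0.111)^6 = 148988.60595
Total PV = 58213.62458 + 148988.60595 = 207202.23053

207202.23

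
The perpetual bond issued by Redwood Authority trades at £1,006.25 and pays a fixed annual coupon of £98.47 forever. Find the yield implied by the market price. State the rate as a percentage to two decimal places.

9.79%

P = C/r ⇒ r = C/P = £98.47/£1,006.25 = 0.097858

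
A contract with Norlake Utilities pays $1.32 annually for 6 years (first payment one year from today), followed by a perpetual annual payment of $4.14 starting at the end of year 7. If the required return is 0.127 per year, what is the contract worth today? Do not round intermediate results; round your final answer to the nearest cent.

PV of 6-year annuity: $1.32 × [1 − (1+0.127)^−6] / 0.127 = 5.32115
Perpetuity value at year 6: $4.14 / 0.127 = 32.59843
PV of perpetuity: 32.59843 / (1+0.127)^6 = 15.90938
Total PV = 5.32115 + 15.90938 = 21.23052

$21.23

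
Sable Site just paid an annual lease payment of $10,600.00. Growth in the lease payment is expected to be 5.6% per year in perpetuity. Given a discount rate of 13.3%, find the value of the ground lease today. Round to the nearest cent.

D₁ = D₀ × (1 + g) = $10,600.00 × 1.056 = $11,193.6000
Growing perpetuity: P = D₁ / (r − g) = $11,193.6000 / (0.133 − 0.056) = $145,371.43

$145371.43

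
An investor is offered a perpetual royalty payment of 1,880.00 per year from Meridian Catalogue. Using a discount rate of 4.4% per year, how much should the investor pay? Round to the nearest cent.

Level perpetuity: PV = C / r = 1,880.00 / 0.044 = 42,727.27

42727.27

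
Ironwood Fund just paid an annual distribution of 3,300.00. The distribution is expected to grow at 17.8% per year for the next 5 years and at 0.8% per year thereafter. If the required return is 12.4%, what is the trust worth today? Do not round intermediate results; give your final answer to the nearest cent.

D_1 = 3887.40000
D_2 = 4579.35720
D_3 = 5394.48278
D_4 = 6354.70072
D_5 = 7485.83744
Terminal value at year 5: TV = D_5×(1+g_2)/(r−g_2) = 7545.72414/0.116 = 65049.34607
P_0 = D_1/(1+r)^1 + D_2/(1+r)^2 + D_3/(1+r)^3 + D_4/(1+r)^4 + D_5/(1+r)^5 + TV/(1+r)^5
    = 3458.54093 + 3624.69859 + 3798.83891 + 3981.34540 + 4172.62001 + 36258.62902 = 55294.67285

55294.67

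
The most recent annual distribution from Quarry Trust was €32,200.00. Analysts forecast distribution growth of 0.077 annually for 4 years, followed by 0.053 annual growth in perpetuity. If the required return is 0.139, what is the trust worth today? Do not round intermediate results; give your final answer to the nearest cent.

D_1 = 34679.40000
D_2 = 37349.71380
D_3 = 40225.64176
D_4 = 43323.01618
Terminal value at year 4: TV = D_4×(1+g_2)/(r−g_2) = 45619.13604/0.086 = 530455.07018
P_0 = D_1/(1+r)^1 + D_2/(1+r)^2 + D_3/(1+r)^3 + D_4/(1+r)^4 + TV/(1+r)^4
    = 30447.23442 + 28789.87837 + 27222.73837 + 25740.90362 + 315176.41298 = 427377.16777

€427377.17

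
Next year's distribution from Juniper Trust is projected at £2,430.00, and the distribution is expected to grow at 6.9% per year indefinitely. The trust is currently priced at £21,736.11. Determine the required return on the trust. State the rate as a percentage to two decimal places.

18.08%

P = D₁/(r − g) ⇒ r = D₁/P + g = £2,430.0000/£21,736.11 + 0.069 = 0.111796 + 0.069 = 0.180796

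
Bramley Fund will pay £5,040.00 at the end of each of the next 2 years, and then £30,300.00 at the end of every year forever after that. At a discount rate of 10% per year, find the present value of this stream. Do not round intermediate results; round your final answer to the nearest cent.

£259160.33

PV of 2-year annuity: £5,040.00 × [1 − (1+0.1)^−2] / 0.1 = 8747.10744
Perpetuity value at year 2: £30,300.00 / 0.1 = 303000.00000
PV of perpetuity: 303000.00000 / (1+0.1)^2 = 250413.22314
Total PV = 8747.10744 + 250413.22314 = 259160.33058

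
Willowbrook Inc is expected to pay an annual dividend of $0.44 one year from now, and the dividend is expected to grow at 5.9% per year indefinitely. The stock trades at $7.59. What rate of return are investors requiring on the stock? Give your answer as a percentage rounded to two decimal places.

11.70%

P = D₁/(r − g) ⇒ r = D₁/P + g = $0.4400/$7.59 + 0.059 = 0.057971 + 0.059 = 0.116971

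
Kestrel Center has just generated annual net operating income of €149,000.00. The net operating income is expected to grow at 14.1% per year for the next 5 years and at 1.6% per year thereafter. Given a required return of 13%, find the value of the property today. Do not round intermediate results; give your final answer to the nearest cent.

€2160875.34

D_1 = 170009.00000
D_2 = 193980.26900
D_3 = 221331.48693
D_4 = 252539.22659
D_5 = 288147.25753
Terminal value at year 5: TV = D_5×(1+g_2)/(r−g_2) = 292757.61366/0.114 = 2568049.24259
P_0 = D_1/(1+r)^1 + D_2/(1+r)^2 + D_3/(1+r)^3 + D_4/(1+r)^4 + D_5/(1+r)^5 + TV/(1+r)^5
    = 150450.44248 + 151915.00431 + 153393.82293 + 154887.03714 + 156394.78706 + 1393834.24255 = 2160875.33647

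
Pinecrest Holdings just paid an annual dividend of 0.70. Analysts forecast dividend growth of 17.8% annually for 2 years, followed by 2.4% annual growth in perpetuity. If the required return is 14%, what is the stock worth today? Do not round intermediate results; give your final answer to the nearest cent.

D_1 = 0.82460
D_2 = 0.97138
Terminal value at year 2: TV = D_2×(1+g_2)/(r−g_2) = 0.99469/0.116 = 8.57493
P_0 = D_1/(1+r)^1 + D_2/(1+r)^2 + TV/(1+r)^2
    = 0.72333 + 0.74744 + 6.59813 = 8.06891

8.07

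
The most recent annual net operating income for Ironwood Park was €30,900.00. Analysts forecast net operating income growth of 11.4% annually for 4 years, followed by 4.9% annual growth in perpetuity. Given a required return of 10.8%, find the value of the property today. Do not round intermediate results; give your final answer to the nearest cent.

€686671.09

D_1 = 34422.60000
D_2 = 38346.77640
D_3 = 42718.30891
D_4 = 47588.19613
Terminal value at year 4: TV = D_4×(1+g_2)/(r−g_2) = 49920.01774/0.059 = 846101.99552
P_0 = D_1/(1+r)^1 + D_2/(1+r)^2 + D_3/(1+r)^3 + D_4/(1+r)^4 + TV/(1+r)^4
    = 31067.32852 + 31235.56315 + 31404.70880 + 31574.77040 + 561388.71439 = 686671.08526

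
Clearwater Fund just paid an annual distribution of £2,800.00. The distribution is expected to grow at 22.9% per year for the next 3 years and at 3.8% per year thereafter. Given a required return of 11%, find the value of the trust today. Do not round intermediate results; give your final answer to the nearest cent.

D_1 = 3441.20000
D_2 = 4229.23480
D_3 = 5197.72957
Terminal value at year 3: TV = D_3×(1+g_2)/(r−g_2) = 5395.24329/0.072 = 74933.93462
P_0 = D_1/(1+r)^1 + D_2/(1+r)^2 + D_3/(1+r)^3 + TV/(1+r)^3
    = 3100.18018 + 3432.54184 + 3800.53506 + 54791.04716 = 65124.30425

£65124.30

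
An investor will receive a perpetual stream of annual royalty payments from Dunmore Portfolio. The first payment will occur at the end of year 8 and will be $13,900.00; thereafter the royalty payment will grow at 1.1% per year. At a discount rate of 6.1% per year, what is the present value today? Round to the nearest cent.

$183669.53

Value at end of year 7: C₁ / (r − g) = $13,900.00 / (0.061 − 0.011) = $278,000.0000
Discount to today: PV = $278,000.0000 / (1 + 0.061)^7 = $278,000.0000 / 1.513588 = $183,669.53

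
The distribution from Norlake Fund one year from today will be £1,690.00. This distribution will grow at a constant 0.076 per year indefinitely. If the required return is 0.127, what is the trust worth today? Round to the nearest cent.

£33137.25

Growing perpetuity: P = D₁ / (r − g) = £1,690.0000 / (0.127 − 0.076) = £33,137.25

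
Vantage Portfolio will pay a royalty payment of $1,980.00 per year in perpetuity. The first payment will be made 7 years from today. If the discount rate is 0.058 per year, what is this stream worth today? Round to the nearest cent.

$24340.15

Value at end of year 6: C / r = $1,980.00 / 0.058 = $34,137.9310
Discount to today: PV = $34,137.9310 / (1 + 0.058)^6 = $34,137.9310 / 1.402536 = $24,340.15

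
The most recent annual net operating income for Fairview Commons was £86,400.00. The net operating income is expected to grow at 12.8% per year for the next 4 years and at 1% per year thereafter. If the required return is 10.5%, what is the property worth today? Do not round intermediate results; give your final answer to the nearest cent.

D_1 = 97459.20000
D_2 = 109933.97760
D_3 = 124005.52673
D_4 = 139878.23415
Terminal value at year 4: TV = D_4×(1+g_2)/(r−g_2) = 141277.01650/0.095 = 1487126.48943
P_0 = D_1/(1+r)^1 + D_2/(1+r)^2 + D_3/(1+r)^3 + D_4/(1+r)^4 + TV/(1+r)^4
    = 88198.37104 + 90034.17424 + 91908.18873 + 93821.20985 + 997467.59944 = 1361429.54329

£1361429.54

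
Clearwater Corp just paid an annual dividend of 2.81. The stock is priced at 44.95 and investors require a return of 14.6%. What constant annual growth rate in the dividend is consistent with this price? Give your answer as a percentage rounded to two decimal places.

P = D₀(1+g)/(r−g) ⇒ P(r−g) = D₀(1+g) ⇒ g(P+D₀) = P·r − D₀
g = (P·r − D₀)/(P + D₀) = (44.95×0.146 − 2.81) / (44.95 + 2.81) = 0.078574

7.86%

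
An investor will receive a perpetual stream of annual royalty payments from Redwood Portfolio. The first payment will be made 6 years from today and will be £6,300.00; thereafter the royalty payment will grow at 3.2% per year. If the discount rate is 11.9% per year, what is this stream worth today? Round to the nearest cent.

£41273.46

Value at end of year 5: C₁ / (r − g) = £6,300.00 / (0.119 − 0.032) = £72,413.7931
Discount to today: PV = £72,413.7931 / (1 + 0.119)^5 = £72,413.7931 / 1.754488 = £41,273.46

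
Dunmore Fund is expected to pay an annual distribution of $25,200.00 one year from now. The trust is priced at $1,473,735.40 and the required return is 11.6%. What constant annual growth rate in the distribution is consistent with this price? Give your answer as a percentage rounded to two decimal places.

P = D₁/(r−g) ⇒ g = r − D₁/P = 0.116 − $25,200.00/$1,473,735.40 = 0.098901

9.89%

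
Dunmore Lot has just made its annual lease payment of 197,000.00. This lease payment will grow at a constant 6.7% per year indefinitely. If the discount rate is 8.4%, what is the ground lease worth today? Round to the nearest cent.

12364647.06

D₁ = D₀ × (1 + g) = 197,000.00 × 1.067 = 210,199.0000
Growing perpetuity: P = D₁ / (r − g) = 210,199.0000 / (0.084 − 0.067) = 12,364,647.06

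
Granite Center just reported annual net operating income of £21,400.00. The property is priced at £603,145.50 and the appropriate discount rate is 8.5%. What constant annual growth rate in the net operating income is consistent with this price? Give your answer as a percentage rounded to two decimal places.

P = D₀(1+g)/(r−g) ⇒ P(r−g) = D₀(1+g) ⇒ g(P+D₀) = P·r − D₀
g = (P·r − D₀)/(P + D₀) = (£603,145.50×0.085 − £21,400.00) / (£603,145.50 + £21,400.00) = 0.047823

4.78%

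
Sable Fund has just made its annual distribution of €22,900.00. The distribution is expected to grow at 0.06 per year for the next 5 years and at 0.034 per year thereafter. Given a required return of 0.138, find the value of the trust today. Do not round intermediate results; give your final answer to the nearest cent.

€252639.72

D_1 = 24274.00000
D_2 = 25730.44000
D_3 = 27274.26640
D_4 = 28910.72238
D_5 = 30645.36573
Terminal value at year 5: TV = D_5×(1+g_2)/(r−g_2) = 31687.30816/0.104 = 304685.65540
P_0 = D_1/(1+r)^1 + D_2/(1+r)^2 + D_3/(1+r)^3 + D_4/(1+r)^4 + D_5/(1+r)^5 + TV/(1+r)^5
    = 21330.40422 + 19868.39057 + 18506.58524 + 17238.11982 + 16056.59667 + 159639.62459 = 252639.72112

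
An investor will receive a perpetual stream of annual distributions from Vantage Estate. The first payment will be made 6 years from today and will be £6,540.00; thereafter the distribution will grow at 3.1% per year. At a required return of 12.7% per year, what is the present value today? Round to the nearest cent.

£37470.28

Value at end of year 5: C₁ / (r − g) = £6,540.00 / (0.127 − 0.031) = £68,125.0000
Discount to today: PV = £68,125.0000 / (1 + 0.127)^5 = £68,125.0000 / 1.818108 = £37,470.28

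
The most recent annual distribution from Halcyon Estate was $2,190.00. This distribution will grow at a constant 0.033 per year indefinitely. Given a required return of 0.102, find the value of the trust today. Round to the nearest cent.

$32786.52

D₁ = D₀ × (1 + g) = $2,190.00 × 1.033 = $2,262.2700
Growing perpetuity: P = D₁ / (r − g) = $2,262.2700 / (0.102 − 0.033) = $32,786.52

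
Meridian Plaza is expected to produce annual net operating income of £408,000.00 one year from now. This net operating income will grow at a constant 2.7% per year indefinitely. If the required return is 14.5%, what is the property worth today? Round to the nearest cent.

£3457627.12

Growing perpetuity: P = D₁ / (r − g) = £408,000.0000 / (0.145 − 0.027) = £3,457,627.12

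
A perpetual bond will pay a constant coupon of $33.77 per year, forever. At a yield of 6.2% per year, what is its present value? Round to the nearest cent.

Level perpetuity: PV = C / r = $33.77 / 0.062 = $544.68

$544.68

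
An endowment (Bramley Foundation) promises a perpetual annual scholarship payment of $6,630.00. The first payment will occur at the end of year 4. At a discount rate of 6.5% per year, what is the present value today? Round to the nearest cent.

$84440.61

Value at end of year 3: C / r = $6,630.00 / 0.065 = $102,000.0000
Discount to today: PV = $102,000.0000 / (1 + 0.065)^3 = $102,000.0000 / 1.207950 = $84,440.61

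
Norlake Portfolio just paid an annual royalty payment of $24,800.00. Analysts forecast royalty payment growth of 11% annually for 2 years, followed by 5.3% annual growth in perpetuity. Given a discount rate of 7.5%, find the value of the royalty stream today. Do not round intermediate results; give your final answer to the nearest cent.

$1317619.28

D_1 = 27528.00000
D_2 = 30556.08000
Terminal value at year 2: TV = D_2×(1+g_2)/(r−g_2) = 32175.55224/0.022 = 1462525.10182
P_0 = D_1/(1+r)^1 + D_2/(1+r)^2 + TV/(1+r)^2
    = 25607.44186 + 26441.17253 + 1265570.66680 = 1317619.28118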